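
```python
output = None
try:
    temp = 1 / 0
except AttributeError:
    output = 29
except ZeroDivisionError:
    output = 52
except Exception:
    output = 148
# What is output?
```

Step-by-step execution trace:
1. `temp = 1 / 0` raises ZeroDivisionError.
2. `except AttributeError` does not match ZeroDivisionError; skipped.
3. `except ZeroDivisionError` matches → output = 52.
4. Remaining except clauses are skipped.
Result: 52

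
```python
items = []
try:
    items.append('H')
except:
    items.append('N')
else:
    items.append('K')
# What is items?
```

Step-by-step execution trace:
1. try: `items.append('H')` → items = ['H']. No exception raised.
2. `except` is skipped.
3. `else` runs (try completed without exception): `items.append('K')` → items = ['H', 'K'].
Result: ['H', 'K']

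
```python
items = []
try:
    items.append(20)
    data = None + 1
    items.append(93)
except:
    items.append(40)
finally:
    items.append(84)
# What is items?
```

Step-by-step execution trace:
1. try: `items.append(20)` → items = [20].
2. `data = None + 1` raises TypeError; `items.append(93)` is not reached.
3. bare `except` matches → `items.append(40)` → items = [20, 40].
4. finally always runs: `items.append(84)` → items = [20, 40, 84].
Result: [20, 40, 84]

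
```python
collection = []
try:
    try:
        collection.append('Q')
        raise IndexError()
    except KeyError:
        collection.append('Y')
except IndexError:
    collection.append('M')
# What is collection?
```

Step-by-step execution trace:
1. Inner try: `collection.append('Q')` → collection = ['Q'].
2. `raise IndexError()` raises IndexError.
3. Inner `except KeyError` does not match IndexError; exception propagates to outer try.
4. Outer `except IndexError` matches → `collection.append('M')` → collection = ['Q', 'M'].
Result: ['Q', 'M']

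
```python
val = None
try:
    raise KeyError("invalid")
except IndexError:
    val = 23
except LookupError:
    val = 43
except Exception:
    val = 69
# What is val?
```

Step-by-step execution trace:
1. `raise KeyError(...)` raises KeyError.
2. `except IndexError` does not match (KeyError is not a subclass of IndexError); skipped.
3. `except LookupError` matches (KeyError is a subclass of LookupError) → val = 43.
4. `except Exception` is not reached.
Result: 43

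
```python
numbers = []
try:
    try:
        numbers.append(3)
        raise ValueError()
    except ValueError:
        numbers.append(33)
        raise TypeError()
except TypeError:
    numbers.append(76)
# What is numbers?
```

Step-by-step execution trace:
1. Inner try: `numbers.append(3)` → numbers = [3].
2. `raise ValueError()` raises ValueError.
3. Inner `except ValueError` matches → `numbers.append(33)` → numbers = [3, 33].
4. `raise TypeError()` raises TypeError; propagates to outer try.
5. Outer `except TypeError` matches → `numbers.append(76)` → numbers = [3, 33, 76].
Result: [3, 33, 76]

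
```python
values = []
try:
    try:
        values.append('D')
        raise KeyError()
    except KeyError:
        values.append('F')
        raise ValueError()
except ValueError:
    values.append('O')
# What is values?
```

Step-by-step execution trace:
1. Inner try: `values.append('D')` → values = ['D'].
2. `raise KeyError()` raises KeyError.
3. Inner `except KeyError` matches → `values.append('F')` → values = ['D', 'F'].
4. `raise ValueError()` raises ValueError; propagates to outer try.
5. Outer `except ValueError` matches → `values.append('O')` → values = ['D', 'F', 'O'].
Result: ['D', 'F', 'O']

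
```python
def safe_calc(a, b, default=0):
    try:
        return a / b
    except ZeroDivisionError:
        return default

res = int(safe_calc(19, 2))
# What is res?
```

Step-by-step execution trace:
1. `safe_calc(19, 2)` enters try: `return 19 / 2` → returns 9.5. No exception raised.
2. `except ZeroDivisionError` is skipped.
3. `int(9.5)` → 9 → res = 9.
Result: 9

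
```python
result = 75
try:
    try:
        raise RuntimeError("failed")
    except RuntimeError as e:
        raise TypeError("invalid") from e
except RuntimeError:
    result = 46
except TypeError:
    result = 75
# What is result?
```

Step-by-step execution trace:
1. Inner try raises RuntimeError; inner `except RuntimeError as e` catches it.
2. `raise TypeError(...) from e` raises TypeError (RuntimeError is attached as __cause__, but only TypeError is active).
3. Outer `except RuntimeError` does not match TypeError; skipped.
4. Outer `except TypeError` matches → result = 75.
Result: 75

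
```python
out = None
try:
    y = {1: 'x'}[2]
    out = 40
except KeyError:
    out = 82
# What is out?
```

Step-by-step execution trace:
1. `y = {1: 'x'}[2]` raises KeyError.
2. `out = 40` is not reached.
3. `except KeyError` matches → out = 82.
Result: 82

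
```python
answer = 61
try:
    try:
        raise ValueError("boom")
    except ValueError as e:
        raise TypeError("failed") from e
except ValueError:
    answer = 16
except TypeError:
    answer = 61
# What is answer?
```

Step-by-step execution trace:
1. Inner try raises ValueError; inner `except ValueError as e` catches it.
2. `raise TypeError(...) from e` raises TypeError (ValueError is attached as __cause__, but only TypeError is active).
3. Outer `except ValueError` does not match TypeError; skipped.
4. Outer `except TypeError` matches → answer = 61.
Result: 61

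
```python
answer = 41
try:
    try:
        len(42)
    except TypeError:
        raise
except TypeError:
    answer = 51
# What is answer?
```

Step-by-step execution trace:
1. Inner try: `len(42)` raises TypeError.
2. Inner `except TypeError` matches; bare `raise` re-raises the same TypeError.
3. Outer `except TypeError` matches → answer = 51.
Result: 51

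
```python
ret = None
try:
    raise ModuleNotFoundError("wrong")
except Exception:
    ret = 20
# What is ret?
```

Step-by-step execution trace:
1. `raise ModuleNotFoundError(...)` raises ModuleNotFoundError.
2. `except Exception` matches (ModuleNotFoundError is a subclass of Exception) → ret = 20.
Result: 20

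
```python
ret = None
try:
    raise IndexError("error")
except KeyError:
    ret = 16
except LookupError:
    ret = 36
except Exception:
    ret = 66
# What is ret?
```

Step-by-step execution trace:
1. `raise IndexError(...)` raises IndexError.
2. `except KeyError` does not match (IndexError is not a subclass of KeyError); skipped.
3. `except LookupError` matches (IndexError is a subclass of LookupError) → ret = 36.
4. `except Exception` is not reached.
Result: 36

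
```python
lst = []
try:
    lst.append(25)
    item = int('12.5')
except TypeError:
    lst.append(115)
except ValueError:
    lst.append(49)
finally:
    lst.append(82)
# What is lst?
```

Step-by-step execution trace:
1. try: `lst.append(25)` → lst = [25].
2. `item = int('12.5')` raises ValueError.
3. `except TypeError` does not match ValueError; skipped.
4. `except ValueError` matches → `lst.append(49)` → lst = [25, 49].
5. finally always runs: `lst.append(82)` → lst = [25, 49, 82].
Result: [25, 49, 82]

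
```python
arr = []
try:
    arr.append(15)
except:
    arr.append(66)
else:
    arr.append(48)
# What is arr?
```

Step-by-step execution trace:
1. try: `arr.append(15)` → arr = [15]. No exception raised.
2. `except` is skipped.
3. `else` runs (try completed without exception): `arr.append(48)` → arr = [15, 48].
Result: [15, 48]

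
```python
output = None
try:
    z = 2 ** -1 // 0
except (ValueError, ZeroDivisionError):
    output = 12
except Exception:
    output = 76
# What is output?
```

Step-by-step execution trace:
1. `z = 2 ** -1 // 0` raises ZeroDivisionError.
2. `except (ValueError, ZeroDivisionError)` matches (ZeroDivisionError is in the tuple) → output = 12.
3. `except Exception` is not reached.
Result: 12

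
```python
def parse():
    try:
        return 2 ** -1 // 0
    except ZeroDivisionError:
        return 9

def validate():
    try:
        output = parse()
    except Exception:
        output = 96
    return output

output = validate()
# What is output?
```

Step-by-step execution trace:
1. `validate()` calls `parse()`.
2. In parse: `2 ** -1 // 0` raises ZeroDivisionError; `except ZeroDivisionError` catches it → returns 9.
3. In validate: `output = parse()` → output = 9. No exception reaches validate.
4. `except Exception` is skipped; validate returns 9.
5. output = 9.
Result: 9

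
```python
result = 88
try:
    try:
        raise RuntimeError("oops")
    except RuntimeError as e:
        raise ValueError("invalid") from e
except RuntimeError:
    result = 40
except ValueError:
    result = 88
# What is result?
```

Step-by-step execution trace:
1. Inner try raises RuntimeError; inner `except RuntimeError as e` catches it.
2. `raise ValueError(...) from e` raises ValueError (RuntimeError is attached as __cause__, but only ValueError is active).
3. Outer `except RuntimeError` does not match ValueError; skipped.
4. Outer `except ValueError` matches → result = 88.
Result: 88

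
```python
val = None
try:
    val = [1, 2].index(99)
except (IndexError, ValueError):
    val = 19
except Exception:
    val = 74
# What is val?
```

Step-by-step execution trace:
1. `val = [1, 2].index(99)` raises ValueError.
2. `except (IndexError, ValueError)` matches (ValueError is in the tuple) → val = 19.
3. `except Exception` is not reached.
Result: 19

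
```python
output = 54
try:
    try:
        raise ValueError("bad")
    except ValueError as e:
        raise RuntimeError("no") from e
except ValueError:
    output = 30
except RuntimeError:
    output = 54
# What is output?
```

Step-by-step execution trace:
1. Inner try raises ValueError; inner `except ValueError as e` catches it.
2. `raise RuntimeError(...) from e` raises RuntimeError (ValueError is attached as __cause__, but only RuntimeError is active).
3. Outer `except ValueError` does not match RuntimeError; skipped.
4. Outer `except RuntimeError` matches → output = 54.
Result: 54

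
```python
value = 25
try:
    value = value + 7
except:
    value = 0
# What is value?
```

Step-by-step execution trace:
1. value starts at 25.
2. try: `value = value + 7` → value = 32. No exception raised.
3. `except` is skipped.
Result: 32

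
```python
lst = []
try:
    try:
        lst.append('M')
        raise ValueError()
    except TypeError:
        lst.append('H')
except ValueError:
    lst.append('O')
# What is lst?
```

Step-by-step execution trace:
1. Inner try: `lst.append('M')` → lst = ['M'].
2. `raise ValueError()` raises ValueError.
3. Inner `except TypeError` does not match ValueError; exception propagates to outer try.
4. Outer `except ValueError` matches → `lst.append('O')` → lst = ['M', 'O'].
Result: ['M', 'O']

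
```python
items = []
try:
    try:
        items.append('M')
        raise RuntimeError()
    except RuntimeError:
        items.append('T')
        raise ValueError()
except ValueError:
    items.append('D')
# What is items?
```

Step-by-step execution trace:
1. Inner try: `items.append('M')` → items = ['M'].
2. `raise RuntimeError()` raises RuntimeError.
3. Inner `except RuntimeError` matches → `items.append('T')` → items = ['M', 'T'].
4. `raise ValueError()` raises ValueError; propagates to outer try.
5. Outer `except ValueError` matches → `items.append('D')` → items = ['M', 'T', 'D'].
Result: ['M', 'T', 'D']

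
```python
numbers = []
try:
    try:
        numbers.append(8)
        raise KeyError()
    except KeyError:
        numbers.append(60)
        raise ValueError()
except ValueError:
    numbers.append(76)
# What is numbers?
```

Step-by-step execution trace:
1. Inner try: `numbers.append(8)` → numbers = [8].
2. `raise KeyError()` raises KeyError.
3. Inner `except KeyError` matches → `numbers.append(60)` → numbers = [8, 60].
4. `raise ValueError()` raises ValueError; propagates to outer try.
5. Outer `except ValueError` matches → `numbers.append(76)` → numbers = [8, 60, 76].
Result: [8, 60, 76]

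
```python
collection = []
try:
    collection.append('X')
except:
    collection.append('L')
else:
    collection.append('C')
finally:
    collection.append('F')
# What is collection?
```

Step-by-step execution trace:
1. try: `collection.append('X')` → collection = ['X']. No exception raised.
2. `except` is skipped.
3. `else` runs: `collection.append('C')` → collection = ['X', 'C'].
4. `finally` always runs: `collection.append('F')` → collection = ['X', 'C', 'F'].
Result: ['X', 'C', 'F']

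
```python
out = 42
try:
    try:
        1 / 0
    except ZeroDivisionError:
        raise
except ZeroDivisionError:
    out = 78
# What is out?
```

Step-by-step execution trace:
1. Inner try: `1 / 0` raises ZeroDivisionError.
2. Inner `except ZeroDivisionError` matches; bare `raise` re-raises the same ZeroDivisionError.
3. Outer `except ZeroDivisionError` matches → out = 78.
Result: 78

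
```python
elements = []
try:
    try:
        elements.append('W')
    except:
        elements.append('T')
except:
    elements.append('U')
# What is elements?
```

Step-by-step execution trace:
1. Inner try: `elements.append('W')` → elements = ['W']. No exception raised.
2. Inner `except` is skipped.
3. Inner try completes normally; outer `except` is skipped.
Result: ['W']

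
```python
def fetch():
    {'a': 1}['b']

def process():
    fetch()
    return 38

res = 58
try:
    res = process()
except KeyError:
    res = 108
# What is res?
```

Step-by-step execution trace:
1. res starts at 58.
2. try: `process()` calls `fetch()`.
3. `fetch()` evaluates `{'a': 1}['b']`, which raises KeyError; it propagates through process (uncaught).
4. `return 38` in process is not reached; the assignment to res does not complete.
5. `except KeyError` matches → res = 108.
Result: 108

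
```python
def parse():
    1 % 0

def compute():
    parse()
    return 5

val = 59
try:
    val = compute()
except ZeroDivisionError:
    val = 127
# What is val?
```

Step-by-step execution trace:
1. val starts at 59.
2. try: `compute()` calls `parse()`.
3. `parse()` evaluates `1 % 0`, which raises ZeroDivisionError; it propagates through compute (uncaught).
4. `return 5` in compute is not reached; the assignment to val does not complete.
5. `except ZeroDivisionError` matches → val = 127.
Result: 127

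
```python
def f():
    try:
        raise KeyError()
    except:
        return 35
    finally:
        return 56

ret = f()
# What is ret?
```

Step-by-step execution trace:
1. `f()` enters try: `raise KeyError()` raises KeyError.
2. bare `except` matches → `return 35` sets pending return value 35.
3. Before returning, `finally: return 56` runs and overrides the pending return.
4. f() returns 56 → ret = 56.
Result: 56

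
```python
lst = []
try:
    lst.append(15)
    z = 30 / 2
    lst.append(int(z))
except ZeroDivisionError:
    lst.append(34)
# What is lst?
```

Step-by-step execution trace:
1. try: `lst.append(15)` → lst = [15].
2. `z = 30 / 2` → z = 15.0. No exception raised.
3. `lst.append(int(z))` → lst = [15, 15].
4. `except ZeroDivisionError` is skipped (no exception was raised).
Result: [15, 15]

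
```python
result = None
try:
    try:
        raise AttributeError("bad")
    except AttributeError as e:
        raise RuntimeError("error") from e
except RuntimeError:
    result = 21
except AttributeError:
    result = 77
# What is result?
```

Step-by-step execution trace:
1. Inner try raises AttributeError; inner `except AttributeError as e` catches it.
2. `raise RuntimeError(...) from e` raises RuntimeError (AttributeError is attached as __cause__, but only RuntimeError is active).
3. Outer `except RuntimeError` matches → result = 21.
4. `except AttributeError` is not reached.
Result: 21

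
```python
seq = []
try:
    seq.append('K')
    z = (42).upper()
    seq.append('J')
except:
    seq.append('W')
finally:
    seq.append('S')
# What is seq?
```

Step-by-step execution trace:
1. try: `seq.append('K')` → seq = ['K'].
2. `z = (42).upper()` raises AttributeError; `seq.append('J')` is not reached.
3. bare `except` matches → `seq.append('W')` → seq = ['K', 'W'].
4. finally always runs: `seq.append('S')` → seq = ['K', 'W', 'S'].
Result: ['K', 'W', 'S']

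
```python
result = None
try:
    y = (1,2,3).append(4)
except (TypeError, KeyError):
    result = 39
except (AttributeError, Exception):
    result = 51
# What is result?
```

Step-by-step execution trace:
1. `y = (1,2,3).append(4)` raises AttributeError.
2. `except (TypeError, KeyError)` does not match AttributeError; skipped.
3. `except (AttributeError, Exception)` matches (AttributeError is in the tuple) → result = 51.
Result: 51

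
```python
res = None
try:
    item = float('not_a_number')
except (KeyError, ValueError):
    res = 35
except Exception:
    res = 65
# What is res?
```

Step-by-step execution trace:
1. `item = float('not_a_number')` raises ValueError.
2. `except (KeyError, ValueError)` matches (ValueError is in the tuple) → res = 35.
3. `except Exception` is not reached.
Result: 35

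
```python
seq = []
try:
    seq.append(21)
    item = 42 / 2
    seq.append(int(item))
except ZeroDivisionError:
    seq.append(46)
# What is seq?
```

Step-by-step execution trace:
1. try: `seq.append(21)` → seq = [21].
2. `item = 42 / 2` → item = 21.0. No exception raised.
3. `seq.append(int(item))` → seq = [21, 21].
4. `except ZeroDivisionError` is skipped (no exception was raised).
Result: [21, 21]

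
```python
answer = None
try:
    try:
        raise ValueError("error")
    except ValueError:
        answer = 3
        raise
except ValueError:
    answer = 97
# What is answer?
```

Step-by-step execution trace:
1. Inner try: `raise ValueError("error")` raises ValueError.
2. Inner `except ValueError` matches → answer = 3.
3. bare `raise` re-raises the same ValueError.
4. Outer `except ValueError` matches → answer = 97.
Result: 97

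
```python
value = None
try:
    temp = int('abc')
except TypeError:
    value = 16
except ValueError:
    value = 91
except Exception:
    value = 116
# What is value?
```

Step-by-step execution trace:
1. `temp = int('abc')` raises ValueError.
2. `except TypeError` does not match ValueError; skipped.
3. `except ValueError` matches → value = 91.
4. Remaining except clauses are skipped.
Result: 91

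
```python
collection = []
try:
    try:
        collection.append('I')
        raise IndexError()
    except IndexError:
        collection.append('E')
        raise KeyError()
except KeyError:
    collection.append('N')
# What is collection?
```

Step-by-step execution trace:
1. Inner try: `collection.append('I')` → collection = ['I'].
2. `raise IndexError()` raises IndexError.
3. Inner `except IndexError` matches → `collection.append('E')` → collection = ['I', 'E'].
4. `raise KeyError()` raises KeyError; propagates to outer try.
5. Outer `except KeyError` matches → `collection.append('N')` → collection = ['I', 'E', 'N'].
Result: ['I', 'E', 'N']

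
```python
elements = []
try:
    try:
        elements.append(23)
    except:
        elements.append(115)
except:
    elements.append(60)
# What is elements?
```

Step-by-step execution trace:
1. Inner try: `elements.append(23)` → elements = [23]. No exception raised.
2. Inner `except` is skipped.
3. Inner try completes normally; outer `except` is skipped.
Result: [23]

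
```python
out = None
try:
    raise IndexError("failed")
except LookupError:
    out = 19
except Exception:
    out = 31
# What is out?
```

Step-by-step execution trace:
1. `raise IndexError(...)` raises IndexError.
2. `except LookupError` matches (IndexError is a subclass of LookupError) → out = 19.
3. `except Exception` is not reached.
Result: 19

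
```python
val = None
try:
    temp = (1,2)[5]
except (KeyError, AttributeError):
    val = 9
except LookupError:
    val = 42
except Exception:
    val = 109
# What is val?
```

Step-by-step execution trace:
1. `temp = (1,2)[5]` raises IndexError.
2. `except (KeyError, AttributeError)` does not match IndexError; skipped.
3. `except LookupError` matches (IndexError is a subclass of LookupError) → val = 42.
4. `except Exception` is not reached.
Result: 42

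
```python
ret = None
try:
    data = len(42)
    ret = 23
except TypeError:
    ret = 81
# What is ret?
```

Step-by-step execution trace:
1. `data = len(42)` raises TypeError.
2. `ret = 23` is not reached.
3. `except TypeError` matches → ret = 81.
Result: 81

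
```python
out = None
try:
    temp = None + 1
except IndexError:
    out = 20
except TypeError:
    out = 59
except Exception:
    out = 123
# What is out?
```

Step-by-step execution trace:
1. `temp = None + 1` raises TypeError.
2. `except IndexError` does not match TypeError; skipped.
3. `except TypeError` matches → out = 59.
4. Remaining except clauses are skipped.
Result: 59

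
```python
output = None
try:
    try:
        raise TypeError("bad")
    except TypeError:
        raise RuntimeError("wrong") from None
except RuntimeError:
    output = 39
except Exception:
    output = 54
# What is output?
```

Step-by-step execution trace:
1. Inner try raises TypeError; inner `except TypeError` catches it.
2. `raise RuntimeError(...) from None` raises RuntimeError (from None suppresses __context__, but the active exception is still RuntimeError).
3. Outer `except RuntimeError` matches → output = 39.
4. `except Exception` is not reached.
Result: 39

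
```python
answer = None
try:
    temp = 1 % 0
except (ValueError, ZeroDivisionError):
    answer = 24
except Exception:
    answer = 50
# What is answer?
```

Step-by-step execution trace:
1. `temp = 1 % 0` raises ZeroDivisionError.
2. `except (ValueError, ZeroDivisionError)` matches (ZeroDivisionError is in the tuple) → answer = 24.
3. `except Exception` is not reached.
Result: 24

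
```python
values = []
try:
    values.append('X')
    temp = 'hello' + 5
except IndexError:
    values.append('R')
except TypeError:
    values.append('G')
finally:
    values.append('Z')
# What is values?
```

Step-by-step execution trace:
1. try: `values.append('X')` → values = ['X'].
2. `temp = 'hello' + 5` raises TypeError.
3. `except IndexError` does not match TypeError; skipped.
4. `except TypeError` matches → `values.append('G')` → values = ['X', 'G'].
5. finally always runs: `values.append('Z')` → values = ['X', 'G', 'Z'].
Result: ['X', 'G', 'Z']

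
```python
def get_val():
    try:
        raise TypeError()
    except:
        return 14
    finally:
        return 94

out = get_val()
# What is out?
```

Step-by-step execution trace:
1. `get_val()` enters try: `raise TypeError()` raises TypeError.
2. bare `except` matches → `return 14` sets pending return value 14.
3. Before returning, `finally: return 94` runs and overrides the pending return.
4. get_val() returns 94 → out = 94.
Result: 94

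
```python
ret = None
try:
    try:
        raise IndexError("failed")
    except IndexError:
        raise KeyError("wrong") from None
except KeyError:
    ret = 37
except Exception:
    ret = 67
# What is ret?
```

Step-by-step execution trace:
1. Inner try raises IndexError; inner `except IndexError` catches it.
2. `raise KeyError(...) from None` raises KeyError (from None suppresses __context__, but the active exception is still KeyError).
3. Outer `except KeyError` matches → ret = 37.
4. `except Exception` is not reached.
Result: 37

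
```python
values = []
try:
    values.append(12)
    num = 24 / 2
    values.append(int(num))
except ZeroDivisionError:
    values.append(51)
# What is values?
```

Step-by-step execution trace:
1. try: `values.append(12)` → values = [12].
2. `num = 24 / 2` → num = 12.0. No exception raised.
3. `values.append(int(num))` → values = [12, 12].
4. `except ZeroDivisionError` is skipped (no exception was raised).
Result: [12, 12]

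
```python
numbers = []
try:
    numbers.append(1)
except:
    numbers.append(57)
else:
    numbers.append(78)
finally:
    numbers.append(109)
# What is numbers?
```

Step-by-step execution trace:
1. try: `numbers.append(1)` → numbers = [1]. No exception raised.
2. `except` is skipped.
3. `else` runs: `numbers.append(78)` → numbers = [1, 78].
4. `finally` always runs: `numbers.append(109)` → numbers = [1, 78, 109].
Result: [1, 78, 109]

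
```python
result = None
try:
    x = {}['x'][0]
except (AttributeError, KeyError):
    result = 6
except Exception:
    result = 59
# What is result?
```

Step-by-step execution trace:
1. `x = {}['x'][0]` raises KeyError.
2. `except (AttributeError, KeyError)` matches (KeyError is in the tuple) → result = 6.
3. `except Exception` is not reached.
Result: 6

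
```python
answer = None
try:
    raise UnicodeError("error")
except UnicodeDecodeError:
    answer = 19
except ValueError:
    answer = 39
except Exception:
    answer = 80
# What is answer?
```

Step-by-step execution trace:
1. `raise UnicodeError(...)` raises UnicodeError.
2. `except UnicodeDecodeError` does not match (UnicodeError is not a subclass of UnicodeDecodeError); skipped.
3. `except ValueError` matches (UnicodeError is a subclass of ValueError) → answer = 39.
4. `except Exception` is not reached.
Result: 39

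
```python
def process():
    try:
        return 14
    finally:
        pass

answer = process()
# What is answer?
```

Step-by-step execution trace:
1. `process()` enters try: `return 14` sets pending return value 14.
2. Before returning, `finally: pass` runs (no effect).
3. process() returns 14 → answer = 14.
Result: 14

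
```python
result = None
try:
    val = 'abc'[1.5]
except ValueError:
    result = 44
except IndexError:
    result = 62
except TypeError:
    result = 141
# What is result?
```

Step-by-step execution trace:
1. `val = 'abc'[1.5]` raises TypeError.
2. `except ValueError` does not match TypeError; skipped.
3. `except IndexError` does not match TypeError; skipped.
4. `except TypeError` matches → result = 141.
Result: 141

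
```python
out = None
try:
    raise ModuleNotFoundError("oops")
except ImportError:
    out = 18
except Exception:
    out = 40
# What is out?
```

Step-by-step execution trace:
1. `raise ModuleNotFoundError(...)` raises ModuleNotFoundError.
2. `except ImportError` matches (ModuleNotFoundError is a subclass of ImportError) → out = 18.
3. `except Exception` is not reached.
Result: 18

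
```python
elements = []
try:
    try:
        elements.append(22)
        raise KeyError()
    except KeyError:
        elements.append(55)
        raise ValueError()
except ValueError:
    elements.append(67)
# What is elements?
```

Step-by-step execution trace:
1. Inner try: `elements.append(22)` → elements = [22].
2. `raise KeyError()` raises KeyError.
3. Inner `except KeyError` matches → `elements.append(55)` → elements = [22, 55].
4. `raise ValueError()` raises ValueError; propagates to outer try.
5. Outer `except ValueError` matches → `elements.append(67)` → elements = [22, 55, 67].
Result: [22, 55, 67]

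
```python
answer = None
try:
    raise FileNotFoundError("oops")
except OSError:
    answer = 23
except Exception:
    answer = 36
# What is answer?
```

Step-by-step execution trace:
1. `raise FileNotFoundError(...)` raises FileNotFoundError.
2. `except OSError` matches (FileNotFoundError is a subclass of OSError) → answer = 23.
3. `except Exception` is not reached.
Result: 23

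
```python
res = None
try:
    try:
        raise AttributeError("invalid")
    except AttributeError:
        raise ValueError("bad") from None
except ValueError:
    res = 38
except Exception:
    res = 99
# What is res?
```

Step-by-step execution trace:
1. Inner try raises AttributeError; inner `except AttributeError` catches it.
2. `raise ValueError(...) from None` raises ValueError (from None suppresses __context__, but the active exception is still ValueError).
3. Outer `except ValueError` matches → res = 38.
4. `except Exception` is not reached.
Result: 38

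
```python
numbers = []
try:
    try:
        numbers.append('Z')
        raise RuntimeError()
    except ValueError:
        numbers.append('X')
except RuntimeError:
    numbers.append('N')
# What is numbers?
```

Step-by-step execution trace:
1. Inner try: `numbers.append('Z')` → numbers = ['Z'].
2. `raise RuntimeError()` raises RuntimeError.
3. Inner `except ValueError` does not match RuntimeError; exception propagates to outer try.
4. Outer `except RuntimeError` matches → `numbers.append('N')` → numbers = ['Z', 'N'].
Result: ['Z', 'N']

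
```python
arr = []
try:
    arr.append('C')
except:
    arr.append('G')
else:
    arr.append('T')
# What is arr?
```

Step-by-step execution trace:
1. try: `arr.append('C')` → arr = ['C']. No exception raised.
2. `except` is skipped.
3. `else` runs (try completed without exception): `arr.append('T')` → arr = ['C', 'T'].
Result: ['C', 'T']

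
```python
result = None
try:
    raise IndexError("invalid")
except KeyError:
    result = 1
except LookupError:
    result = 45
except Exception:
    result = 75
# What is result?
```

Step-by-step execution trace:
1. `raise IndexError(...)` raises IndexError.
2. `except KeyError` does not match (IndexError is not a subclass of KeyError); skipped.
3. `except LookupError` matches (IndexError is a subclass of LookupError) → result = 45.
4. `except Exception` is not reached.
Result: 45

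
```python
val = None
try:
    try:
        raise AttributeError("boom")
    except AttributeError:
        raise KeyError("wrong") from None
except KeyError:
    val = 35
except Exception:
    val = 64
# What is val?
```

Step-by-step execution trace:
1. Inner try raises AttributeError; inner `except AttributeError` catches it.
2. `raise KeyError(...) from None` raises KeyError (from None suppresses __context__, but the active exception is still KeyError).
3. Outer `except KeyError` matches → val = 35.
4. `except Exception` is not reached.
Result: 35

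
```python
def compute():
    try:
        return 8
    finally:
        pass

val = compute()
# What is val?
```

Step-by-step execution trace:
1. `compute()` enters try: `return 8` sets pending return value 8.
2. Before returning, `finally: pass` runs (no effect).
3. compute() returns 8 → val = 8.
Result: 8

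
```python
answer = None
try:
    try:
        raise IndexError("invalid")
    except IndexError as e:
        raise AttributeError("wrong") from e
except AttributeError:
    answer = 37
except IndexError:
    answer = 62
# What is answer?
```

Step-by-step execution trace:
1. Inner try raises IndexError; inner `except IndexError as e` catches it.
2. `raise AttributeError(...) from e` raises AttributeError (IndexError is attached as __cause__, but only AttributeError is active).
3. Outer `except AttributeError` matches → answer = 37.
4. `except IndexError` is not reached.
Result: 37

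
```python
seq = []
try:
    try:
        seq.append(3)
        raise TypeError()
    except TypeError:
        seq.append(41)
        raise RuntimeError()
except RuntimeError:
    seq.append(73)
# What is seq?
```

Step-by-step execution trace:
1. Inner try: `seq.append(3)` → seq = [3].
2. `raise TypeError()` raises TypeError.
3. Inner `except TypeError` matches → `seq.append(41)` → seq = [3, 41].
4. `raise RuntimeError()` raises RuntimeError; propagates to outer try.
5. Outer `except RuntimeError` matches → `seq.append(73)` → seq = [3, 41, 73].
Result: [3, 41, 73]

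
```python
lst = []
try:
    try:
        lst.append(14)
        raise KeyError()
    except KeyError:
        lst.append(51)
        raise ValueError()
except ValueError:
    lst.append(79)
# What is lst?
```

Step-by-step execution trace:
1. Inner try: `lst.append(14)` → lst = [14].
2. `raise KeyError()` raises KeyError.
3. Inner `except KeyError` matches → `lst.append(51)` → lst = [14, 51].
4. `raise ValueError()` raises ValueError; propagates to outer try.
5. Outer `except ValueError` matches → `lst.append(79)` → lst = [14, 51, 79].
Result: [14, 51, 79]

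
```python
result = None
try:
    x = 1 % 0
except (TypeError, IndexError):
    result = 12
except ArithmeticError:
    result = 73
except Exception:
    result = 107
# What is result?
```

Step-by-step execution trace:
1. `x = 1 % 0` raises ZeroDivisionError.
2. `except (TypeError, IndexError)` does not match ZeroDivisionError; skipped.
3. `except ArithmeticError` matches (ZeroDivisionError is a subclass of ArithmeticError) → result = 73.
4. `except Exception` is not reached.
Result: 73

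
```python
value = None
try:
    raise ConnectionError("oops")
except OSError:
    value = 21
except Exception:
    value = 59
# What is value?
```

Step-by-step execution trace:
1. `raise ConnectionError(...)` raises ConnectionError.
2. `except OSError` matches (ConnectionError is a subclass of OSError) → value = 21.
3. `except Exception` is not reached.
Result: 21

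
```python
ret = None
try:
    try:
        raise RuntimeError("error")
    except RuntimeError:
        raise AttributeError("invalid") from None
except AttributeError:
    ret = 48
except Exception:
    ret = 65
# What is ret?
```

Step-by-step execution trace:
1. Inner try raises RuntimeError; inner `except RuntimeError` catches it.
2. `raise AttributeError(...) from None` raises AttributeError (from None suppresses __context__, but the active exception is still AttributeError).
3. Outer `except AttributeError` matches → ret = 48.
4. `except Exception` is not reached.
Result: 48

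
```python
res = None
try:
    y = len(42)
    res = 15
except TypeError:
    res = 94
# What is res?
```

Step-by-step execution trace:
1. `y = len(42)` raises TypeError.
2. `res = 15` is not reached.
3. `except TypeError` matches → res = 94.
Result: 94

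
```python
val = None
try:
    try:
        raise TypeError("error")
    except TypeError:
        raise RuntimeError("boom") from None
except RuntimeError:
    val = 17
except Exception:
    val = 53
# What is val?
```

Step-by-step execution trace:
1. Inner try raises TypeError; inner `except TypeError` catches it.
2. `raise RuntimeError(...) from None` raises RuntimeError (from None suppresses __context__, but the active exception is still RuntimeError).
3. Outer `except RuntimeError` matches → val = 17.
4. `except Exception` is not reached.
Result: 17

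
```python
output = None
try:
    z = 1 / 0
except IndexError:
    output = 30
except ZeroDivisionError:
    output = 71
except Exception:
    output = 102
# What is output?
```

Step-by-step execution trace:
1. `z = 1 / 0` raises ZeroDivisionError.
2. `except IndexError` does not match ZeroDivisionError; skipped.
3. `except ZeroDivisionError` matches → output = 71.
4. Remaining except clauses are skipped.
Result: 71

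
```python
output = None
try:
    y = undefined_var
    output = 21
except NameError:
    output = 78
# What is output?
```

Step-by-step execution trace:
1. `y = undefined_var` raises NameError.
2. `output = 21` is not reached.
3. `except NameError` matches → output = 78.
Result: 78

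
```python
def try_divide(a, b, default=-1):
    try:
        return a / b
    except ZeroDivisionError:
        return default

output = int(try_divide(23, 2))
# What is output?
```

Step-by-step execution trace:
1. `try_divide(23, 2)` enters try: `return 23 / 2` → returns 11.5. No exception raised.
2. `except ZeroDivisionError` is skipped.
3. `int(11.5)` → 11 → output = 11.
Result: 11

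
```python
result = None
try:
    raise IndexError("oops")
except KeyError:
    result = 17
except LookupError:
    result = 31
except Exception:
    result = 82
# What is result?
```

Step-by-step execution trace:
1. `raise IndexError(...)` raises IndexError.
2. `except KeyError` does not match (IndexError is not a subclass of KeyError); skipped.
3. `except LookupError` matches (IndexError is a subclass of LookupError) → result = 31.
4. `except Exception` is not reached.
Result: 31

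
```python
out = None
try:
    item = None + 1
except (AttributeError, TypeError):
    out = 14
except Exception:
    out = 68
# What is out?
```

Step-by-step execution trace:
1. `item = None + 1` raises TypeError.
2. `except (AttributeError, TypeError)` matches (TypeError is in the tuple) → out = 14.
3. `except Exception` is not reached.
Result: 14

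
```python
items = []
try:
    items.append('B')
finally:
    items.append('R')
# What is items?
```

Step-by-step execution trace:
1. try: `items.append('B')` → items = ['B'].
2. The try body completes without raising.
3. finally always runs: `items.append('R')` → items = ['B', 'R'].
Result: ['B', 'R']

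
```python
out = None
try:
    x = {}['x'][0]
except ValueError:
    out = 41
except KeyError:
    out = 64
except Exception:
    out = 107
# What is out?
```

Step-by-step execution trace:
1. `x = {}['x'][0]` raises KeyError.
2. `except ValueError` does not match KeyError; skipped.
3. `except KeyError` matches → out = 64.
4. Remaining except clauses are skipped.
Result: 64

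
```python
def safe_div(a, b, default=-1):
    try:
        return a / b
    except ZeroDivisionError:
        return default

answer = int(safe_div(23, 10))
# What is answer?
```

Step-by-step execution trace:
1. `safe_div(23, 10)` enters try: `return 23 / 10` → returns 2.3. No exception raised.
2. `except ZeroDivisionError` is skipped.
3. `int(2.3)` → 2 → answer = 2.
Result: 2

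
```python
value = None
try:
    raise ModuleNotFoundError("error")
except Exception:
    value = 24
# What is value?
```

Step-by-step execution trace:
1. `raise ModuleNotFoundError(...)` raises ModuleNotFoundError.
2. `except Exception` matches (ModuleNotFoundError is a subclass of Exception) → value = 24.
Result: 24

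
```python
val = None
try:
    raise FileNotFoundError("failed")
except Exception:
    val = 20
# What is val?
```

Step-by-step execution trace:
1. `raise FileNotFoundError(...)` raises FileNotFoundError.
2. `except Exception` matches (FileNotFoundError is a subclass of Exception) → val = 20.
Result: 20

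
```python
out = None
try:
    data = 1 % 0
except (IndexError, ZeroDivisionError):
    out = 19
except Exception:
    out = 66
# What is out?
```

Step-by-step execution trace:
1. `data = 1 % 0` raises ZeroDivisionError.
2. `except (IndexError, ZeroDivisionError)` matches (ZeroDivisionError is in the tuple) → out = 19.
3. `except Exception` is not reached.
Result: 19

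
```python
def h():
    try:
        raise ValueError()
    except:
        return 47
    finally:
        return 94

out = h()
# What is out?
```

Step-by-step execution trace:
1. `h()` enters try: `raise ValueError()` raises ValueError.
2. bare `except` matches → `return 47` sets pending return value 47.
3. Before returning, `finally: return 94` runs and overrides the pending return.
4. h() returns 94 → out = 94.
Result: 94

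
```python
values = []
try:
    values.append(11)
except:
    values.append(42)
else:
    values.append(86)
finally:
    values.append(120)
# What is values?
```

Step-by-step execution trace:
1. try: `values.append(11)` → values = [11]. No exception raised.
2. `except` is skipped.
3. `else` runs: `values.append(86)` → values = [11, 86].
4. `finally` always runs: `values.append(120)` → values = [11, 86, 120].
Result: [11, 86, 120]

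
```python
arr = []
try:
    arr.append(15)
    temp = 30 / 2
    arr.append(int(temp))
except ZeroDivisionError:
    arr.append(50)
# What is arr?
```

Step-by-step execution trace:
1. try: `arr.append(15)` → arr = [15].
2. `temp = 30 / 2` → temp = 15.0. No exception raised.
3. `arr.append(int(temp))` → arr = [15, 15].
4. `except ZeroDivisionError` is skipped (no exception was raised).
Result: [15, 15]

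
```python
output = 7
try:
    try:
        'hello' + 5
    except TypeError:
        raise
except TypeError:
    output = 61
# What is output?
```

Step-by-step execution trace:
1. Inner try: `'hello' + 5` raises TypeError.
2. Inner `except TypeError` matches; bare `raise` re-raises the same TypeError.
3. Outer `except TypeError` matches → output = 61.
Result: 61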